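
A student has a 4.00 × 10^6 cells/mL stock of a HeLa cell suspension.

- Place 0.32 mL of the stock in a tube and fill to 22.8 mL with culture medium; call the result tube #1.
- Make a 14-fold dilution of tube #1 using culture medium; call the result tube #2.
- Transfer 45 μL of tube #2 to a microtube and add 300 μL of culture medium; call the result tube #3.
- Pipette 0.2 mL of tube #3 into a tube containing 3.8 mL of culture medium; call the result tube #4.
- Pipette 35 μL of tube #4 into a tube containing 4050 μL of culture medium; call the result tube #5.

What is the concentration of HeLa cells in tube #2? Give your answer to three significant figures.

4.01 × 10^3 cells/mL

Step 1: 0.32 mL brought to 22.8 mL → factor 22.8/0.32 = 71.25
Step 2: 14-fold → factor 14
Dilution factor through tube #2 = 71.25 × 14 = 997.5
[tube #2] = 4.00 × 10^6 cells/mL / 997.5 = 4.01 × 10^3 cells/mL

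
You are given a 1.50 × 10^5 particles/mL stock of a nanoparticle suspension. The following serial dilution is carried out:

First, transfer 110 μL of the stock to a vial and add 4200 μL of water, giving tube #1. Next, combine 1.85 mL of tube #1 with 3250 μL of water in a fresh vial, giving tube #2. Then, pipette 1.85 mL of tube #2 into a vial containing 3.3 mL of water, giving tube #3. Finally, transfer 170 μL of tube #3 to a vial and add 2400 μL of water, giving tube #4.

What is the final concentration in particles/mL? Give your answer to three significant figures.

33.0 particles/mL

Step 1: 110 μL + 4200 μL = 4310 μL total → factor 4310/110 = 39.182
Step 2: 1.85 mL + 3250 μL = 5.1 mL total → factor 5.1/1.85 = 2.7568
Step 3: 1.85 mL + 3.3 mL = 5.15 mL total → factor 5.15/1.85 = 2.7838
Step 4: 170 μL + 2400 μL = 2570 μL total → factor 2570/170 = 15.118
Overall dilution factor = 39.182 × 2.7568 × 2.7838 × 15.118 = 4545.7
Final = 1.50 × 10^5 particles/mL / 4545.7 = 33.0 particles/mL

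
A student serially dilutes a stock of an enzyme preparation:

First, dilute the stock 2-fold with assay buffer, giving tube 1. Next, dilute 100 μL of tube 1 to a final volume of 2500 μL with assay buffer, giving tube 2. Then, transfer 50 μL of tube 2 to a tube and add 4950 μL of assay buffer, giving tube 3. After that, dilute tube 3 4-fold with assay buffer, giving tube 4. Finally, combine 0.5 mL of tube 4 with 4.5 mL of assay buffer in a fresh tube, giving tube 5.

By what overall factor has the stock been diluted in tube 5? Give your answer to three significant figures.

Step 1: 2-fold → factor 2
Step 2: 100 μL brought to 2500 μL → factor 2500/100 = 25
Step 3: 50 μL + 4950 μL = 5000 μL total → factor 5000/50 = 100
Step 4: 4-fold → factor 4
Step 5: 0.5 mL + 4.5 mL = 5 mL total → factor 5/0.5 = 10
Overall dilution factor = 2 × 25 × 100 × 4 × 10 = 2 × 10^5

2.00 × 10^5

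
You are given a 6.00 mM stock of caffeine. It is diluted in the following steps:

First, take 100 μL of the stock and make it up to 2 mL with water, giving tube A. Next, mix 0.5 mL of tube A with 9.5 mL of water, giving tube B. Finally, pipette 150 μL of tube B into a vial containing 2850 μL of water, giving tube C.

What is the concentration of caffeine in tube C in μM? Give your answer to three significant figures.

0.750 μM

Step 1: 100 μL brought to 2 mL → factor 2000/100 = 20
Step 2: 0.5 mL + 9.5 mL = 10 mL total → factor 10/0.5 = 20
Step 3: 150 μL + 2850 μL = 3000 μL total → factor 3000/150 = 20
Overall dilution factor = 20 × 20 × 20 = 8000
Final = 6.00 mM / 8000 = 0.0007500 mM = 0.750 μM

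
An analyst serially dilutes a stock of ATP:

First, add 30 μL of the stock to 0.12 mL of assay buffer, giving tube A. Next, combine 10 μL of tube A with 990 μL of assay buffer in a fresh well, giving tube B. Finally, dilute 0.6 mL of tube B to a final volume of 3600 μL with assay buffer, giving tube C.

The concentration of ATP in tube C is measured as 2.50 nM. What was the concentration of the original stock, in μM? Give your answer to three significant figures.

Step 1: 30 μL + 0.12 mL = 150 μL total → factor 150/30 = 5
Step 2: 10 μL + 990 μL = 1000 μL total → factor 1000/10 = 100
Step 3: 0.6 mL brought to 3600 μL → factor 3.6/0.6 = 6
Overall dilution factor = 5 × 100 × 6 = 3000
Stock = 2.50 nM × 3000 = 7500 nM = 7.50 μM

7.50 μM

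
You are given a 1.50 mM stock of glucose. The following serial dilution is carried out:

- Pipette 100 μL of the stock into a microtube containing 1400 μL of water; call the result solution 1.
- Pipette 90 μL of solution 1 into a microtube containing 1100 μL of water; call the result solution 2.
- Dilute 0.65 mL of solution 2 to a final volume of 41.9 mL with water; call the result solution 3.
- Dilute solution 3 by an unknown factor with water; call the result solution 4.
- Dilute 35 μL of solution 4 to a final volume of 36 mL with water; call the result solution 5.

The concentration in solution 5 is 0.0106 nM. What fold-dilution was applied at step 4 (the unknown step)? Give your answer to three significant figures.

10.8-fold

Step 1: 100 μL + 1400 μL = 1500 μL total → factor 1500/100 = 15
Step 2: 90 μL + 1100 μL = 1190 μL total → factor 1190/90 = 13.222
Step 3: 0.65 mL brought to 41.9 mL → factor 41.9/0.65 = 64.462
Step 4: unknown factor x
Step 5: 35 μL brought to 36 mL → factor 36000/35 = 1028.6
Product of known-step factors = 1.315 × 10^7
Overall factor = 1.50 mM / (0.0106 nM) = 1.4151 × 10^8
x = 1.4151 × 10^8 / 1.315 × 10^7 = 10.8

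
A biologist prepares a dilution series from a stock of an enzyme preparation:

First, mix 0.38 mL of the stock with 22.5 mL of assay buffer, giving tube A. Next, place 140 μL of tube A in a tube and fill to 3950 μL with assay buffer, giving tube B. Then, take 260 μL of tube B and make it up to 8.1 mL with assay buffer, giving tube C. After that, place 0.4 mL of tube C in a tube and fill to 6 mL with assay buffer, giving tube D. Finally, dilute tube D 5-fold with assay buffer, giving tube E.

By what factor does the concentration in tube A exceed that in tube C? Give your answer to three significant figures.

879

Step 1: 0.38 mL + 22.5 mL = 22.88 mL total → factor 22.88/0.38 = 60.211
Step 2: 140 μL brought to 3950 μL → factor 3950/140 = 28.214
Step 3: 260 μL brought to 8.1 mL → factor 8100/260 = 31.154
Dilution factor to tube A = 60.211; to tube C = 52924
[tube A]/[tube C] = (factor to tube C)/(factor to tube A) = 52924/60.211 = 879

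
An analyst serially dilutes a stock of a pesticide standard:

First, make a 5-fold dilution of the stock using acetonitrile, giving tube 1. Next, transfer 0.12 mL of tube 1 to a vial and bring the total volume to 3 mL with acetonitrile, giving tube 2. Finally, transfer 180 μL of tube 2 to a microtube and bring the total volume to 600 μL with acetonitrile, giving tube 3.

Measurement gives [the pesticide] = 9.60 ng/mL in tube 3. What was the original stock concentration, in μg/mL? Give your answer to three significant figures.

4.00 μg/mL

Step 1: 5-fold → factor 5
Step 2: 0.12 mL brought to 3 mL → factor 3/0.12 = 25
Step 3: 180 μL brought to 600 μL → factor 600/180 = 3.3333
Overall dilution factor = 5 × 25 × 3.3333 = 416.67
Stock = 9.60 ng/mL × 416.67 = 4000 ng/mL = 4.00 μg/mL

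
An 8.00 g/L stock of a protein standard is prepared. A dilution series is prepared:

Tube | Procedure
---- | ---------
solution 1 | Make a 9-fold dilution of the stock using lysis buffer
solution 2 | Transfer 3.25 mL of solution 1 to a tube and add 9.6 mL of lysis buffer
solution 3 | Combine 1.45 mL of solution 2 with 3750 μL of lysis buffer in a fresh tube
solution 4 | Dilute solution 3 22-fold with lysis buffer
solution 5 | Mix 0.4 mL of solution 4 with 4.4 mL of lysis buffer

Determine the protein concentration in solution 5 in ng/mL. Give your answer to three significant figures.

Step 1: 9-fold → factor 9
Step 2: 3.25 mL + 9.6 mL = 12.85 mL total → factor 12.85/3.25 = 3.9538
Step 3: 1.45 mL + 3750 μL = 5.2 mL total → factor 5.2/1.45 = 3.5862
Step 4: 22-fold → factor 22
Step 5: 0.4 mL + 4.4 mL = 4.8 mL total → factor 4.8/0.4 = 12
Overall dilution factor = 9 × 3.9538 × 3.5862 × 22 × 12 = 33690
Final = 8.00 g/L / 33690 = 0.0002375 g/L = 237 ng/mL

237 ng/mL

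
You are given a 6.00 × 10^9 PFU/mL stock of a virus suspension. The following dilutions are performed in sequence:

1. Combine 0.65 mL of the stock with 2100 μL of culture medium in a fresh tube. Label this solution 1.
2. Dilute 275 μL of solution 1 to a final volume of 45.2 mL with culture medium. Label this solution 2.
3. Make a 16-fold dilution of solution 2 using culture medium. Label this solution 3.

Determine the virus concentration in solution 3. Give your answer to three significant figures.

Step 1: 0.65 mL + 2100 μL = 2.75 mL total → factor 2.75/0.65 = 4.2308
Step 2: 275 μL brought to 45.2 mL → factor 45200/275 = 164.36
Step 3: 16-fold → factor 16
Overall dilution factor = 4.2308 × 164.36 × 16 = 11126
Final = 6.00 × 10^9 PFU/mL / 11126 = 5.39 × 10^5 PFU/mL

5.39 × 10^5 PFU/mL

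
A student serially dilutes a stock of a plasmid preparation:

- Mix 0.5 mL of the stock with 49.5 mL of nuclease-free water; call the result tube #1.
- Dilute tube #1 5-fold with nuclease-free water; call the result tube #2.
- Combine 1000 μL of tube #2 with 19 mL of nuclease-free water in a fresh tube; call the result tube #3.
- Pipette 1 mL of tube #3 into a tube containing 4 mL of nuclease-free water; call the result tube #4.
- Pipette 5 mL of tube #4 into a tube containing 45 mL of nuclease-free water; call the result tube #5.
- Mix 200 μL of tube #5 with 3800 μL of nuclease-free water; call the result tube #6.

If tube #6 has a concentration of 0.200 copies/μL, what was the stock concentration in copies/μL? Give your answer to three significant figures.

Step 1: 0.5 mL + 49.5 mL = 50 mL total → factor 50/0.5 = 100
Step 2: 5-fold → factor 5
Step 3: 1000 μL + 19 mL = 20000 μL total → factor 20000/1000 = 20
Step 4: 1 mL + 4 mL = 5 mL total → factor 5/1 = 5
Step 5: 5 mL + 45 mL = 50 mL total → factor 50/5 = 10
Step 6: 200 μL + 3800 μL = 4000 μL total → factor 4000/200 = 20
Overall dilution factor = 100 × 5 × 20 × 5 × 10 × 20 = 1 × 10^7
Stock = 0.200 copies/μL × 1 × 10^7 = 2.00 × 10^6 copies/μL

2.00 × 10^6 copies/μL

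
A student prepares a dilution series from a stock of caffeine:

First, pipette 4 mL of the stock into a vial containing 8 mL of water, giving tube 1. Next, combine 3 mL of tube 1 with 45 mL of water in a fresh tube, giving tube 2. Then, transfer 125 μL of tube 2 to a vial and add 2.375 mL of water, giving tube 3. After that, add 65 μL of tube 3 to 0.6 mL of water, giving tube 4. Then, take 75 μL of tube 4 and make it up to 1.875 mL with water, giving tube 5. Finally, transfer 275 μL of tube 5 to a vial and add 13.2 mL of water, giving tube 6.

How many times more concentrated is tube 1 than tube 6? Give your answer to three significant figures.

4.01 × 10^6

Step 1: 4 mL + 8 mL = 12 mL total → factor 12/4 = 3
Step 2: 3 mL + 45 mL = 48 mL total → factor 48/3 = 16
Step 3: 125 μL + 2.375 mL = 2500 μL total → factor 2500/125 = 20
Step 4: 65 μL + 0.6 mL = 665 μL total → factor 665/65 = 10.231
Step 5: 75 μL brought to 1.875 mL → factor 1875/75 = 25
Step 6: 275 μL + 13.2 mL = 13475 μL total → factor 13475/275 = 49
Dilution factor to tube 1 = 3; to tube 6 = 1.2031 × 10^7
[tube 1]/[tube 6] = (factor to tube 6)/(factor to tube 1) = 1.2031 × 10^7/3 = 4.01 × 10^6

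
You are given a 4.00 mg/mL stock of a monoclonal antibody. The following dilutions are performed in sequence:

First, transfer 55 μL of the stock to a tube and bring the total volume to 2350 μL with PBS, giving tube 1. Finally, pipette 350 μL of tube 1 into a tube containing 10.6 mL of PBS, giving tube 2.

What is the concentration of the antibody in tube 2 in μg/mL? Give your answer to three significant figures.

2.99 μg/mL

Step 1: 55 μL brought to 2350 μL → factor 2350/55 = 42.727
Step 2: 350 μL + 10.6 mL = 10950 μL total → factor 10950/350 = 31.286
Overall dilution factor = 42.727 × 31.286 = 1336.8
Final = 4.00 mg/mL / 1336.8 = 0.002992 mg/mL = 2.99 μg/mL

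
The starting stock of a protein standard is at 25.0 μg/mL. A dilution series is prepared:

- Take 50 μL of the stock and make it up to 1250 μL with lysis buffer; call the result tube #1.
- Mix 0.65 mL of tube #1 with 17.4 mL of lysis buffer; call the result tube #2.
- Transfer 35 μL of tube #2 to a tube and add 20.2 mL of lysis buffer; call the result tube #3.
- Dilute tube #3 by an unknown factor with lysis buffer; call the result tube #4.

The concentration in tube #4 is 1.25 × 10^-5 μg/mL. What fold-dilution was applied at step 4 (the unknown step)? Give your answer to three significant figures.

4.98-fold

Step 1: 50 μL brought to 1250 μL → factor 1250/50 = 25
Step 2: 0.65 mL + 17.4 mL = 18.05 mL total → factor 18.05/0.65 = 27.769
Step 3: 35 μL + 20.2 mL = 20235 μL total → factor 20235/35 = 578.14
Step 4: unknown factor x
Product of known-step factors = 4.0136 × 10^5
Overall factor = 25.0 μg/mL / (1.25 × 10^-5 μg/mL) = 2 × 10^6
x = 2 × 10^6 / 4.0136 × 10^5 = 4.98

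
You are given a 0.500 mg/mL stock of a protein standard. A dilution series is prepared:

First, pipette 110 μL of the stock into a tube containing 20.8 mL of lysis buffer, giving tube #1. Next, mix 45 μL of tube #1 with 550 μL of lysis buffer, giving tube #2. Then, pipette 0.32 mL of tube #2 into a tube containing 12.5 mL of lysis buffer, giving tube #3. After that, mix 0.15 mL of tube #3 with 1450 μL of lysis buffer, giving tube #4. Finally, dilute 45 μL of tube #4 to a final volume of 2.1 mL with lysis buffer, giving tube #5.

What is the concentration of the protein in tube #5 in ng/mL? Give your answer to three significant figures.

Step 1: 110 μL + 20.8 mL = 20910 μL total → factor 20910/110 = 190.09
Step 2: 45 μL + 550 μL = 595 μL total → factor 595/45 = 13.222
Step 3: 0.32 mL + 12.5 mL = 12.82 mL total → factor 12.82/0.32 = 40.062
Step 4: 0.15 mL + 1450 μL = 1.6 mL total → factor 1.6/0.15 = 10.667
Step 5: 45 μL brought to 2.1 mL → factor 2100/45 = 46.667
Overall dilution factor = 190.09 × 13.222 × 40.062 × 10.667 × 46.667 = 5.0123 × 10^7
Final = 0.500 mg/mL / 5.0123 × 10^7 = 9.975 × 10^-9 mg/mL = 0.00998 ng/mL

0.00998 ng/mL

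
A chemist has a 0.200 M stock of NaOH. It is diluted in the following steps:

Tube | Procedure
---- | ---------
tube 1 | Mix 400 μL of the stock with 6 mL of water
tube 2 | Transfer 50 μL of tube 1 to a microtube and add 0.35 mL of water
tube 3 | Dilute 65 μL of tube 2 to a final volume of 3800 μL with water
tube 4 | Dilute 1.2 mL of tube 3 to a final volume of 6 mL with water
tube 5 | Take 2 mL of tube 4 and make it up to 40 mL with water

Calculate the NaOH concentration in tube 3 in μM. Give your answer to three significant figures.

26.7 μM

Step 1: 400 μL + 6 mL = 6400 μL total → factor 6400/400 = 16
Step 2: 50 μL + 0.35 mL = 400 μL total → factor 400/50 = 8
Step 3: 65 μL brought to 3800 μL → factor 3800/65 = 58.462
Dilution factor through tube 3 = 16 × 8 × 58.462 = 7483.1
[tube 3] = 0.200 M / 7483.1 = 2.673 × 10^-5 M = 26.7 μM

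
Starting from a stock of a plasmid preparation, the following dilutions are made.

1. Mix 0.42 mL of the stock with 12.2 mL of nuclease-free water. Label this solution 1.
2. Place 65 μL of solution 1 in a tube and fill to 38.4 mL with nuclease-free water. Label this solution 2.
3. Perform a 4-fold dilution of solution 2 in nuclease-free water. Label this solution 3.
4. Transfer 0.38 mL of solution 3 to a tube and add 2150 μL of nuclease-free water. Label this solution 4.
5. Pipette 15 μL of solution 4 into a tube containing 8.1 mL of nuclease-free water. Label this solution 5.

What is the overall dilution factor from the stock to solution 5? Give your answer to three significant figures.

Step 1: 0.42 mL + 12.2 mL = 12.62 mL total → factor 12.62/0.42 = 30.048
Step 2: 65 μL brought to 38.4 mL → factor 38400/65 = 590.77
Step 3: 4-fold → factor 4
Step 4: 0.38 mL + 2150 μL = 2.53 mL total → factor 2.53/0.38 = 6.6579
Step 5: 15 μL + 8.1 mL = 8115 μL total → factor 8115/15 = 541
Overall dilution factor = 30.048 × 590.77 × 4 × 6.6579 × 541 = 2.5575 × 10^8

2.56 × 10^8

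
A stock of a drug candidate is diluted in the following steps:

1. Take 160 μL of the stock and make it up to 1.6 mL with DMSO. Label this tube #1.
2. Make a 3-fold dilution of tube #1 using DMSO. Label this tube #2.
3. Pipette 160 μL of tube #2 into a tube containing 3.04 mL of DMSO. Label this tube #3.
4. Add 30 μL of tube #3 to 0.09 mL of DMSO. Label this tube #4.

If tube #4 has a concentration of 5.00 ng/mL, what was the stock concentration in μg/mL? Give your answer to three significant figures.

12.0 μg/mL

Step 1: 160 μL brought to 1.6 mL → factor 1600/160 = 10
Step 2: 3-fold → factor 3
Step 3: 160 μL + 3.04 mL = 3200 μL total → factor 3200/160 = 20
Step 4: 30 μL + 0.09 mL = 120 μL total → factor 120/30 = 4
Overall dilution factor = 10 × 3 × 20 × 4 = 2400
Stock = 5.00 ng/mL × 2400 = 1.200 × 10^4 ng/mL = 12.0 μg/mL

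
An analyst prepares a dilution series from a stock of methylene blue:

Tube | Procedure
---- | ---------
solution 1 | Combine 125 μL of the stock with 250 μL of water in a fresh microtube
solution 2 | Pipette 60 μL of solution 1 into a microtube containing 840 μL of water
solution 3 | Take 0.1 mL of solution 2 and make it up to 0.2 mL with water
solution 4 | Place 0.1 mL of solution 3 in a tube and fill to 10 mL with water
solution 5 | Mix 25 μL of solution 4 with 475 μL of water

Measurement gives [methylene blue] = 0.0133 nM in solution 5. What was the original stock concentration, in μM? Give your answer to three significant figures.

2.39 μM

Step 1: 125 μL + 250 μL = 375 μL total → factor 375/125 = 3
Step 2: 60 μL + 840 μL = 900 μL total → factor 900/60 = 15
Step 3: 0.1 mL brought to 0.2 mL → factor 0.2/0.1 = 2
Step 4: 0.1 mL brought to 10 mL → factor 10/0.1 = 100
Step 5: 25 μL + 475 μL = 500 μL total → factor 500/25 = 20
Overall dilution factor = 3 × 15 × 2 × 100 × 20 = 1.8 × 10^5
Stock = 0.0133 nM × 1.8 × 10^5 = 2394 nM = 2.39 μM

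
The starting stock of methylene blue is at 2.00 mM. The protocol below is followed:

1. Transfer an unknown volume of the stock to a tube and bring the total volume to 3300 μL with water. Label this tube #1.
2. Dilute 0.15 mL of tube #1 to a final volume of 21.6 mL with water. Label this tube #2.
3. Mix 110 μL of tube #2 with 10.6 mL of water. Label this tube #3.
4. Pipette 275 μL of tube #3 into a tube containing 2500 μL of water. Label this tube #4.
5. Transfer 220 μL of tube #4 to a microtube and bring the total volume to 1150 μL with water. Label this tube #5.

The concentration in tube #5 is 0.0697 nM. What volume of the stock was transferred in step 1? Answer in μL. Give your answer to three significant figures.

Step 1: v brought to 3300 μL → factor = 3300 μL/v
Step 2: 0.15 mL brought to 21.6 mL → factor 21.6/0.15 = 144
Step 3: 110 μL + 10.6 mL = 10710 μL total → factor 10710/110 = 97.364
Step 4: 275 μL + 2500 μL = 2775 μL total → factor 2775/275 = 10.091
Step 5: 220 μL brought to 1150 μL → factor 1150/220 = 5.2273
Product of known-step factors = 7.3955 × 10^5
Overall factor = 2.00 mM / (0.0697 nM) = 2.8694 × 10^7
Step-1 factor = 2.8694 × 10^7 / 7.3955 × 10^5 = 38.8
v = 3300 μL / 38.8 = 85.1 μL

85.1 μL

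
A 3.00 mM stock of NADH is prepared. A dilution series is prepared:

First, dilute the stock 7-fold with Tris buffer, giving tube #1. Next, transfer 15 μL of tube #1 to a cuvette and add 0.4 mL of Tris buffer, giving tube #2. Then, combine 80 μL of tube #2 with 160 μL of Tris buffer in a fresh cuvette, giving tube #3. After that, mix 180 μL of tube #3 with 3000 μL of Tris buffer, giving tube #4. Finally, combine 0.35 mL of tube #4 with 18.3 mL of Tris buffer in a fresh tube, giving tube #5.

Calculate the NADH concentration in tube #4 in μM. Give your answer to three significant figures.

Step 1: 7-fold → factor 7
Step 2: 15 μL + 0.4 mL = 415 μL total → factor 415/15 = 27.667
Step 3: 80 μL + 160 μL = 240 μL total → factor 240/80 = 3
Step 4: 180 μL + 3000 μL = 3180 μL total → factor 3180/180 = 17.667
Dilution factor through tube #4 = 7 × 27.667 × 3 × 17.667 = 10264
[tube #4] = 3.00 mM / 10264 = 0.0002923 mM = 0.292 μM

0.292 μM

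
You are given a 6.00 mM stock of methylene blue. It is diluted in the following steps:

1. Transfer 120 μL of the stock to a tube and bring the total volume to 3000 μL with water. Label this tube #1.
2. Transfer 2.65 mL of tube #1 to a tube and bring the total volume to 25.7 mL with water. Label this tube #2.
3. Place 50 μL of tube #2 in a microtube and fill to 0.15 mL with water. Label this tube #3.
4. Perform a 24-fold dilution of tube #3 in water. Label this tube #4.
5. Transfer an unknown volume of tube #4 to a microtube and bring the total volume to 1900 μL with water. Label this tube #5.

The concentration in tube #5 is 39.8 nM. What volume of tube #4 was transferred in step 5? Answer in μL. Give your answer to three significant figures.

220 μL

Step 1: 120 μL brought to 3000 μL → factor 3000/120 = 25
Step 2: 2.65 mL brought to 25.7 mL → factor 25.7/2.65 = 9.6981
Step 3: 50 μL brought to 0.15 mL → factor 150/50 = 3
Step 4: 24-fold → factor 24
Step 5: v brought to 1900 μL → factor = 1900 μL/v
Product of known-step factors = 17457
Overall factor = 6.00 mM / (39.8 nM) = 1.5075 × 10^5
Step-5 factor = 1.5075 × 10^5 / 17457 = 8.6359
v = 1900 μL / 8.6359 = 220 μL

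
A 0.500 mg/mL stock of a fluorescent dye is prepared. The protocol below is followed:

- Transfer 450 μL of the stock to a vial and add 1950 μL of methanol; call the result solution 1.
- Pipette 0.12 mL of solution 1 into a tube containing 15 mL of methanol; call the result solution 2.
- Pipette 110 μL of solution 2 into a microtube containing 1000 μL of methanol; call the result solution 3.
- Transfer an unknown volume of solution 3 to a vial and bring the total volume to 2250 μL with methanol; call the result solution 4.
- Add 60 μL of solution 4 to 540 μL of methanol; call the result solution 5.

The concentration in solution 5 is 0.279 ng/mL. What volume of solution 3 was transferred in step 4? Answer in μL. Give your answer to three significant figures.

85.1 μL

Step 1: 450 μL + 1950 μL = 2400 μL total → factor 2400/450 = 5.3333
Step 2: 0.12 mL + 15 mL = 15.12 mL total → factor 15.12/0.12 = 126
Step 3: 110 μL + 1000 μL = 1110 μL total → factor 1110/110 = 10.091
Step 4: v brought to 2250 μL → factor = 2250 μL/v
Step 5: 60 μL + 540 μL = 600 μL total → factor 600/60 = 10
Product of known-step factors = 67811
Overall factor = 0.500 mg/mL / (0.279 ng/mL) = 1.7921 × 10^6
Step-4 factor = 1.7921 × 10^6 / 67811 = 26.428
v = 2250 μL / 26.428 = 85.1 μL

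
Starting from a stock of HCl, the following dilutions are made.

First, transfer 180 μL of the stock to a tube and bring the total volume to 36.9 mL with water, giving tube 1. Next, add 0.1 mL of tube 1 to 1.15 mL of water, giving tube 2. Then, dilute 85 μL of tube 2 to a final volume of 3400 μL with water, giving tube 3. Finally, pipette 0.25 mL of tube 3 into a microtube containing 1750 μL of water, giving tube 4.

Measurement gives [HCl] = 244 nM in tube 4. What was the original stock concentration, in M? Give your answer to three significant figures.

0.200 M

Step 1: 180 μL brought to 36.9 mL → factor 36900/180 = 205
Step 2: 0.1 mL + 1.15 mL = 1.25 mL total → factor 1.25/0.1 = 12.5
Step 3: 85 μL brought to 3400 μL → factor 3400/85 = 40
Step 4: 0.25 mL + 1750 μL = 2 mL total → factor 2/0.25 = 8
Overall dilution factor = 205 × 12.5 × 40 × 8 = 8.2 × 10^5
Stock = 244 nM × 8.2 × 10^5 = 2.001 × 10^8 nM = 0.200 M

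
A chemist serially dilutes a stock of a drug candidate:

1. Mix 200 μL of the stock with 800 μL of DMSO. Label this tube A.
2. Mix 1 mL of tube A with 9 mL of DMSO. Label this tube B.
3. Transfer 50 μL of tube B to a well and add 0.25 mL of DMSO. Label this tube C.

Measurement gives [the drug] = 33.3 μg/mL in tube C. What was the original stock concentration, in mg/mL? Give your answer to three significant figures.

9.99 mg/mL

Step 1: 200 μL + 800 μL = 1000 μL total → factor 1000/200 = 5
Step 2: 1 mL + 9 mL = 10 mL total → factor 10/1 = 10
Step 3: 50 μL + 0.25 mL = 300 μL total → factor 300/50 = 6
Overall dilution factor = 5 × 10 × 6 = 300
Stock = 33.3 μg/mL × 300 = 9990 μg/mL = 9.99 mg/mL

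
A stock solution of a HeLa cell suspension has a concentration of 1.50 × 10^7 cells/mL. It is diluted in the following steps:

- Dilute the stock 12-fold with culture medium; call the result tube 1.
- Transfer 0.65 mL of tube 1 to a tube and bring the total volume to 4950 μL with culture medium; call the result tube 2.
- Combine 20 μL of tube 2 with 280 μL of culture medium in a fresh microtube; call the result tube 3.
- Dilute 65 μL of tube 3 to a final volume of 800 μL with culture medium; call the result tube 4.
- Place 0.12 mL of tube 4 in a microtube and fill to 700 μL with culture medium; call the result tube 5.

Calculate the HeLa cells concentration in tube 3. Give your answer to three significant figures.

1.09 × 10^4 cells/mL

Step 1: 12-fold → factor 12
Step 2: 0.65 mL brought to 4950 μL → factor 4.95/0.65 = 7.6154
Step 3: 20 μL + 280 μL = 300 μL total → factor 300/20 = 15
Dilution factor through tube 3 = 12 × 7.6154 × 15 = 1370.8
[tube 3] = 1.50 × 10^7 cells/mL / 1370.8 = 1.09 × 10^4 cells/mL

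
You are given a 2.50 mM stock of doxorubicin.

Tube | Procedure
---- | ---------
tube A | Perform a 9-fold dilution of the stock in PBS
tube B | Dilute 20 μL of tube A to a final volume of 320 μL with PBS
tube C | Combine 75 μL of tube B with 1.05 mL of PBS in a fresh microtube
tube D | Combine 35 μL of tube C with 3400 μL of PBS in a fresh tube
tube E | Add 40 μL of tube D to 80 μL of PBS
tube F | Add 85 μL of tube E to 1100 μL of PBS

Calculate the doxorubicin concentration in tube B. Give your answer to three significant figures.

0.0174 mM

Step 1: 9-fold → factor 9
Step 2: 20 μL brought to 320 μL → factor 320/20 = 16
Dilution factor through tube B = 9 × 16 = 144
[tube B] = 2.50 mM / 144 = 0.0174 mM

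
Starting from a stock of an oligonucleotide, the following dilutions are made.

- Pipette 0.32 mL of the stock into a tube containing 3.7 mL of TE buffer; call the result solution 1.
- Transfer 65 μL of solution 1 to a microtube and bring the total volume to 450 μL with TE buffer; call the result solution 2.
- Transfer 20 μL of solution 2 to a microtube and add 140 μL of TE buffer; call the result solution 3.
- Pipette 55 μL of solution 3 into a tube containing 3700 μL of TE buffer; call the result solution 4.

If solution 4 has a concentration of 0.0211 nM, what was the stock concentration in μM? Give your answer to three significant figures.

Step 1: 0.32 mL + 3.7 mL = 4.02 mL total → factor 4.02/0.32 = 12.562
Step 2: 65 μL brought to 450 μL → factor 450/65 = 6.9231
Step 3: 20 μL + 140 μL = 160 μL total → factor 160/20 = 8
Step 4: 55 μL + 3700 μL = 3755 μL total → factor 3755/55 = 68.273
Overall dilution factor = 12.562 × 6.9231 × 8 × 68.273 = 47502
Stock = 0.0211 nM × 47502 = 1002 nM = 1.00 μM

1.00 μM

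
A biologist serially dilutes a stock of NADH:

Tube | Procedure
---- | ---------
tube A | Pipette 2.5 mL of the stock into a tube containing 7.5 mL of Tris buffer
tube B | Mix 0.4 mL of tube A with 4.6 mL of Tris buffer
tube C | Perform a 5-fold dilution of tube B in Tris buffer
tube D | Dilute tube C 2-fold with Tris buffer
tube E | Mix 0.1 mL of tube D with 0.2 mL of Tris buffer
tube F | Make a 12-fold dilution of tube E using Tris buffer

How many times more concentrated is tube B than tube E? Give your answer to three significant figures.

30.0

Step 1: 2.5 mL + 7.5 mL = 10 mL total → factor 10/2.5 = 4
Step 2: 0.4 mL + 4.6 mL = 5 mL total → factor 5/0.4 = 12.5
Step 3: 5-fold → factor 5
Step 4: 2-fold → factor 2
Step 5: 0.1 mL + 0.2 mL = 0.3 mL total → factor 0.3/0.1 = 3
Dilution factor to tube B = 50; to tube E = 1500
[tube B]/[tube E] = (factor to tube E)/(factor to tube B) = 1500/50 = 30.0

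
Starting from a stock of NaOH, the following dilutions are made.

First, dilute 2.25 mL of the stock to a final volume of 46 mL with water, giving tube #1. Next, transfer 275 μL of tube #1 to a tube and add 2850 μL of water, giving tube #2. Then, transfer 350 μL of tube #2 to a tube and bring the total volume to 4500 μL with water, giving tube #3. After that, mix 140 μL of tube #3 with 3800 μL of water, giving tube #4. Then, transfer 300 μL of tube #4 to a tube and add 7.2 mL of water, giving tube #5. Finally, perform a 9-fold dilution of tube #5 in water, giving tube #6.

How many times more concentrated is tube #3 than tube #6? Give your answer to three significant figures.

Step 1: 2.25 mL brought to 46 mL → factor 46/2.25 = 20.444
Step 2: 275 μL + 2850 μL = 3125 μL total → factor 3125/275 = 11.364
Step 3: 350 μL brought to 4500 μL → factor 4500/350 = 12.857
Step 4: 140 μL + 3800 μL = 3940 μL total → factor 3940/140 = 28.143
Step 5: 300 μL + 7.2 mL = 7500 μL total → factor 7500/300 = 25
Step 6: 9-fold → factor 9
Dilution factor to tube #3 = 2987; to tube #6 = 1.8914 × 10^7
[tube #3]/[tube #6] = (factor to tube #6)/(factor to tube #3) = 1.8914 × 10^7/2987 = 6.33 × 10^3

6.33 × 10^3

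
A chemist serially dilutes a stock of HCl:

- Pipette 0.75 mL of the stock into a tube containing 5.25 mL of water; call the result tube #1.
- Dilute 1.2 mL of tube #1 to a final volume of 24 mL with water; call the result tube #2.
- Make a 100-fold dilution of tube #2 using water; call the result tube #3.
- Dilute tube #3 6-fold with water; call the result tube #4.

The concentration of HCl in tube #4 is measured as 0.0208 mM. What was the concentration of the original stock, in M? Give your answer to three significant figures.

Step 1: 0.75 mL + 5.25 mL = 6 mL total → factor 6/0.75 = 8
Step 2: 1.2 mL brought to 24 mL → factor 24/1.2 = 20
Step 3: 100-fold → factor 100
Step 4: 6-fold → factor 6
Overall dilution factor = 8 × 20 × 100 × 6 = 96000
Stock = 0.0208 mM × 96000 = 1997 mM = 2.00 M

2.00 M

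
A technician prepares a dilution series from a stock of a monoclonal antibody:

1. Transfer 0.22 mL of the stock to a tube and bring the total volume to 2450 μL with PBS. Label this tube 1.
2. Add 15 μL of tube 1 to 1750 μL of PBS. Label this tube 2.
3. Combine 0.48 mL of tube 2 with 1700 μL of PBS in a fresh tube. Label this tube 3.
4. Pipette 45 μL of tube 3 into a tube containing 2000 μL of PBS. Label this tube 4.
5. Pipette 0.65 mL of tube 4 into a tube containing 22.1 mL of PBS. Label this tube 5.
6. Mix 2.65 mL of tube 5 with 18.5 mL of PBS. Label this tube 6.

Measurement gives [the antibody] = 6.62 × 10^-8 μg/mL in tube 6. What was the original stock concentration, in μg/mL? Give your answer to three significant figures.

Step 1: 0.22 mL brought to 2450 μL → factor 2.45/0.22 = 11.136
Step 2: 15 μL + 1750 μL = 1765 μL total → factor 1765/15 = 117.67
Step 3: 0.48 mL + 1700 μL = 2.18 mL total → factor 2.18/0.48 = 4.5417
Step 4: 45 μL + 2000 μL = 2045 μL total → factor 2045/45 = 45.444
Step 5: 0.65 mL + 22.1 mL = 22.75 mL total → factor 22.75/0.65 = 35
Step 6: 2.65 mL + 18.5 mL = 21.15 mL total → factor 21.15/2.65 = 7.9811
Overall dilution factor = 11.136 × 117.67 × 4.5417 × 45.444 × 35 × 7.9811 = 7.5548 × 10^7
Stock = 6.62 × 10^-8 μg/mL × 7.5548 × 10^7 = 5.00 μg/mL

5.00 μg/mL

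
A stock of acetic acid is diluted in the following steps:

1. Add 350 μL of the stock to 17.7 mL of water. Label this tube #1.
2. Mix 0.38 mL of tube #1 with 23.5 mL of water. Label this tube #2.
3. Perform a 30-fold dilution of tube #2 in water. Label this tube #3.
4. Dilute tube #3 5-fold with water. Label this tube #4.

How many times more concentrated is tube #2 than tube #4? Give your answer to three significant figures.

150

Step 1: 350 μL + 17.7 mL = 18050 μL total → factor 18050/350 = 51.571
Step 2: 0.38 mL + 23.5 mL = 23.88 mL total → factor 23.88/0.38 = 62.842
Step 3: 30-fold → factor 30
Step 4: 5-fold → factor 5
Dilution factor to tube #2 = 3240.9; to tube #4 = 4.8613 × 10^5
[tube #2]/[tube #4] = (factor to tube #4)/(factor to tube #2) = 4.8613 × 10^5/3240.9 = 150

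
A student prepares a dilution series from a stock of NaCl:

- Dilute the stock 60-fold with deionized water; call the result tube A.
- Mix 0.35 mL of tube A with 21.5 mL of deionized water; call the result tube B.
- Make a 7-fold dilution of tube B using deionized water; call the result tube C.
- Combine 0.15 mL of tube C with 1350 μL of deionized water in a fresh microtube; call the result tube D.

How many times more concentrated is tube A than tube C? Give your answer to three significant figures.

Step 1: 60-fold → factor 60
Step 2: 0.35 mL + 21.5 mL = 21.85 mL total → factor 21.85/0.35 = 62.429
Step 3: 7-fold → factor 7
Dilution factor to tube A = 60; to tube C = 26220
[tube A]/[tube C] = (factor to tube C)/(factor to tube A) = 26220/60 = 437

437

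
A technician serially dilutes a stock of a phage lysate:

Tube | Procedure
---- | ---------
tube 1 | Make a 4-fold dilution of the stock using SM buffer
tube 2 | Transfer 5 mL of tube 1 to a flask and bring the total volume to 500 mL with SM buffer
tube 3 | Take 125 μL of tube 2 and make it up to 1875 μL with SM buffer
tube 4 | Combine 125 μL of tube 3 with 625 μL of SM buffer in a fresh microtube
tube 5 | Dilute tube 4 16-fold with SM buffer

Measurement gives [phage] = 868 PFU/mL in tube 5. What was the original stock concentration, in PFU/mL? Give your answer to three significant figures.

5.00 × 10^8 PFU/mL

Step 1: 4-fold → factor 4
Step 2: 5 mL brought to 500 mL → factor 500/5 = 100
Step 3: 125 μL brought to 1875 μL → factor 1875/125 = 15
Step 4: 125 μL + 625 μL = 750 μL total → factor 750/125 = 6
Step 5: 16-fold → factor 16
Overall dilution factor = 4 × 100 × 15 × 6 × 16 = 5.76 × 10^5
Stock = 868 PFU/mL × 5.76 × 10^5 = 5.00 × 10^8 PFU/mL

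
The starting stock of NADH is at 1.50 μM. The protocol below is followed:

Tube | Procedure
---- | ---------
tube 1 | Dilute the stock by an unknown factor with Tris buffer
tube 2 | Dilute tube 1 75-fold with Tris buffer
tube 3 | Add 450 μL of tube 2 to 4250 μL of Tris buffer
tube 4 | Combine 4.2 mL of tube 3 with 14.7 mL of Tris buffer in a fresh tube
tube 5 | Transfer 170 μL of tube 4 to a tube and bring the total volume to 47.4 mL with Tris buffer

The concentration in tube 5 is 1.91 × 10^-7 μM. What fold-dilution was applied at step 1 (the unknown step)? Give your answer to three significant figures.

7.99-fold

Step 1: unknown factor x
Step 2: 75-fold → factor 75
Step 3: 450 μL + 4250 μL = 4700 μL total → factor 4700/450 = 10.444
Step 4: 4.2 mL + 14.7 mL = 18.9 mL total → factor 18.9/4.2 = 4.5
Step 5: 170 μL brought to 47.4 mL → factor 47400/170 = 278.82
Product of known-step factors = 9.8285 × 10^5
Overall factor = 1.50 μM / (1.91 × 10^-7 μM) = 7.8534 × 10^6
x = 7.8534 × 10^6 / 9.8285 × 10^5 = 7.99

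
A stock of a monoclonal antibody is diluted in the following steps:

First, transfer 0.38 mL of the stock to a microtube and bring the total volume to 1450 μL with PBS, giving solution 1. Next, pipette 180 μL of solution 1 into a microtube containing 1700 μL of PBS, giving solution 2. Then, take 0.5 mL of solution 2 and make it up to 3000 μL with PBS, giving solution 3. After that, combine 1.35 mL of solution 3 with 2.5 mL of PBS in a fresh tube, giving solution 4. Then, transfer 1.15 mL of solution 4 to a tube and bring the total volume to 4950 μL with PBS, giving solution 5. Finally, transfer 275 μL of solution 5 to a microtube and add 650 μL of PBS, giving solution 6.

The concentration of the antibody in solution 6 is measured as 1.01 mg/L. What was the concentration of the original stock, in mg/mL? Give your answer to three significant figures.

9.97 mg/mL

Step 1: 0.38 mL brought to 1450 μL → factor 1.45/0.38 = 3.8158
Step 2: 180 μL + 1700 μL = 1880 μL total → factor 1880/180 = 10.444
Step 3: 0.5 mL brought to 3000 μL → factor 3/0.5 = 6
Step 4: 1.35 mL + 2.5 mL = 3.85 mL total → factor 3.85/1.35 = 2.8519
Step 5: 1.15 mL brought to 4950 μL → factor 4.95/1.15 = 4.3043
Step 6: 275 μL + 650 μL = 925 μL total → factor 925/275 = 3.3636
Overall dilution factor = 3.8158 × 10.444 × 6 × 2.8519 × 4.3043 × 3.3636 = 9873.3
Stock = 1.01 mg/L × 9873.3 = 9972 mg/L = 9.97 mg/mL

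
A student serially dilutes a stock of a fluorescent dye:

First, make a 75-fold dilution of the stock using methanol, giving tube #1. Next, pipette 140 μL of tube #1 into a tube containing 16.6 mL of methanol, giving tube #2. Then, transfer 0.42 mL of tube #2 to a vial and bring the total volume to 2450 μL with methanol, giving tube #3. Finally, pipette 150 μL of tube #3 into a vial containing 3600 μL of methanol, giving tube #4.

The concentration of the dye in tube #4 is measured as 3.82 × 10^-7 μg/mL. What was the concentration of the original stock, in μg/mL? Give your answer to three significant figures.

Step 1: 75-fold → factor 75
Step 2: 140 μL + 16.6 mL = 16740 μL total → factor 16740/140 = 119.57
Step 3: 0.42 mL brought to 2450 μL → factor 2.45/0.42 = 5.8333
Step 4: 150 μL + 3600 μL = 3750 μL total → factor 3750/150 = 25
Overall dilution factor = 75 × 119.57 × 5.8333 × 25 = 1.3078 × 10^6
Stock = 3.82 × 10^-7 μg/mL × 1.3078 × 10^6 = 0.500 μg/mL

0.500 μg/mL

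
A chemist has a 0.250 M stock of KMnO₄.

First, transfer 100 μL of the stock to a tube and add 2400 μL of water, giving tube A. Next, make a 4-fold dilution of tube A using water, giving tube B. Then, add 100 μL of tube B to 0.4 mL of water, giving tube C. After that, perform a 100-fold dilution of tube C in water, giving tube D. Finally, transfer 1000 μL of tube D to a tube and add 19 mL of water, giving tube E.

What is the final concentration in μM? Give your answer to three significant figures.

Step 1: 100 μL + 2400 μL = 2500 μL total → factor 2500/100 = 25
Step 2: 4-fold → factor 4
Step 3: 100 μL + 0.4 mL = 500 μL total → factor 500/100 = 5
Step 4: 100-fold → factor 100
Step 5: 1000 μL + 19 mL = 20000 μL total → factor 20000/1000 = 20
Overall dilution factor = 25 × 4 × 5 × 100 × 20 = 1 × 10^6
Final = 0.250 M / 1 × 10^6 = 2.500 × 10^-7 M = 0.250 μM

0.250 μM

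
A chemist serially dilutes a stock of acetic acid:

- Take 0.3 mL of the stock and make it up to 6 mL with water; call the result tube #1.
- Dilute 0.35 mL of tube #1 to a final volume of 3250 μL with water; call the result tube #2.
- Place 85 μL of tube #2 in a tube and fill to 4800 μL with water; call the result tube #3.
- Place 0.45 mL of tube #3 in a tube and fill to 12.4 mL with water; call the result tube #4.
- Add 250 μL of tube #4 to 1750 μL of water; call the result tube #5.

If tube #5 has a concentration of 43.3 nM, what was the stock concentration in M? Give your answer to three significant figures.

Step 1: 0.3 mL brought to 6 mL → factor 6/0.3 = 20
Step 2: 0.35 mL brought to 3250 μL → factor 3.25/0.35 = 9.2857
Step 3: 85 μL brought to 4800 μL → factor 4800/85 = 56.471
Step 4: 0.45 mL brought to 12.4 mL → factor 12.4/0.45 = 27.556
Step 5: 250 μL + 1750 μL = 2000 μL total → factor 2000/250 = 8
Overall dilution factor = 20 × 9.2857 × 56.471 × 27.556 × 8 = 2.3119 × 10^6
Stock = 43.3 nM × 2.3119 × 10^6 = 1.001 × 10^8 nM = 0.100 M

0.100 M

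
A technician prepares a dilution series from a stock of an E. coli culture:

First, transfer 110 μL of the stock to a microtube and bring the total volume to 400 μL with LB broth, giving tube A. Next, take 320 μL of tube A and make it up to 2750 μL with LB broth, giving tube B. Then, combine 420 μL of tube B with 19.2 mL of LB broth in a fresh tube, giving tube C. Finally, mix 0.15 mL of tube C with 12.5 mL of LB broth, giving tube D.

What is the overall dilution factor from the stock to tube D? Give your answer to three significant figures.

1.23 × 10^5

Step 1: 110 μL brought to 400 μL → factor 400/110 = 3.6364
Step 2: 320 μL brought to 2750 μL → factor 2750/320 = 8.5938
Step 3: 420 μL + 19.2 mL = 19620 μL total → factor 19620/420 = 46.714
Step 4: 0.15 mL + 12.5 mL = 12.65 mL total → factor 12.65/0.15 = 84.333
Overall dilution factor = 3.6364 × 8.5938 × 46.714 × 84.333 = 1.2311 × 10^5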